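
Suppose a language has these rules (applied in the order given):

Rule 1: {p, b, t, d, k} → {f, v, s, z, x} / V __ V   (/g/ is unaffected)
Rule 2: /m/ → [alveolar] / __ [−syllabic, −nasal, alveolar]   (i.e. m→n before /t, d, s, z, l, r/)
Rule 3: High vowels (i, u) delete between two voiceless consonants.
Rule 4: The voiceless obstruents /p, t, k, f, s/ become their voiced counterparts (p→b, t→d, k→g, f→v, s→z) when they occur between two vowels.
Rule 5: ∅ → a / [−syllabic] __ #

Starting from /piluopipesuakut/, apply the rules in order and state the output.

piluoffezuaxta

Rule 1 (intervocalic spirantization): /p/ is a stop between vowels /o/ and /i/, so it spirantizes to the fricative [f]. /p/ is a stop between vowels /i/ and /e/, so it spirantizes to the fricative [f]. /k/ is a stop between vowels /a/ and /u/, so it spirantizes to the fricative [x]. /piluopipesuakut/ → piluofifesuaxut.
Rule 2 (nasal place assimilation): no segment meets the environment; /piluofifesuaxut/ is unchanged.
Rule 3 (high vowel syncope): /i/ is a high vowel flanked by voiceless consonants /f/ and /f/, so it deletes. /u/ is a high vowel flanked by voiceless consonants /x/ and /t/, so it deletes. /piluofifesuaxut/ → piluoffesuaxt.
Rule 4 (intervocalic voicing): /s/ is a voiceless obstruent between vowels /e/ and /u/, so it voices to [z]. /piluoffesuaxt/ → piluoffezuaxt.
Rule 5 (final a-epenthesis): the form ends in the consonant /t/, so [a] is inserted word-finally. /piluoffezuaxt/ → piluoffezuaxta.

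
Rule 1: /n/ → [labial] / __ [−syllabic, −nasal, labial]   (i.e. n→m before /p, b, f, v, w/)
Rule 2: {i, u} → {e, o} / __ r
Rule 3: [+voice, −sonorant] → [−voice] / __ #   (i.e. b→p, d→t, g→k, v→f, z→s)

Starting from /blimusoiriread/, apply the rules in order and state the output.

Rule 1 (nasal place assimilation): no segment meets the environment; /blimusoiriread/ is unchanged.
Rule 2 (pre-rhotic lowering): /i/ is a high vowel immediately before /r/, so it lowers to [e]. /i/ is a high vowel immediately before /r/, so it lowers to [e]. /blimusoiriread/ → blimusoereread.
Rule 3 (final devoicing): /d/ is a voiced obstruent in word-final position, so it devoices to [t]. /blimusoereread/ → blimusoerereat.

blimusoerereat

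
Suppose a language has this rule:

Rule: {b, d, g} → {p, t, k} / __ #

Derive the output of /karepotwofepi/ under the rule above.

karepotwofepi

No segment of /karepotwofepi/ meets the structural description of the rule, so the form surfaces unchanged.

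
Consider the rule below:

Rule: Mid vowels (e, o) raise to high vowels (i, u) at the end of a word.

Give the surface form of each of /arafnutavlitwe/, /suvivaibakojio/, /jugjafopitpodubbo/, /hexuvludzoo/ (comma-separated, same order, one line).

/arafnutavlitwe/: /e/ is a mid vowel in word-final position, so it raises to [i]. → [arafnutavlitwi].
/suvivaibakojio/: /o/ is a mid vowel in word-final position, so it raises to [u]. → [suvivaibakojiu].
/jugjafopitpodubbo/: /o/ is a mid vowel in word-final position, so it raises to [u]. → [jugjafopitpodubbu].
/hexuvludzoo/: /o/ is a mid vowel in word-final position, so it raises to [u]. → [hexuvludzou].

arafnutavlitwi, suvivaibakojiu, jugjafopitpodubbu, hexuvludzou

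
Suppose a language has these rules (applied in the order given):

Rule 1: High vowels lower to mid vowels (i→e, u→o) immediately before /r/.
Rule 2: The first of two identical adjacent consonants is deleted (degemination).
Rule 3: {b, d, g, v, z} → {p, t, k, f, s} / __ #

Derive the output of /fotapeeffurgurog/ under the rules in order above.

fotapeeforgorok

Rule 1 (pre-rhotic lowering): /u/ is a high vowel immediately before /r/, so it lowers to [o]. /u/ is a high vowel immediately before /r/, so it lowers to [o]. /fotapeeffurgurog/ → fotapeefforgorog.
Rule 2 (degemination): /ff/ is a geminate; the first /f/ deletes. /fotapeefforgorog/ → fotapeeforgorog.
Rule 3 (final devoicing): /g/ is a voiced obstruent in word-final position, so it devoices to [k]. /fotapeeforgorog/ → fotapeeforgorok.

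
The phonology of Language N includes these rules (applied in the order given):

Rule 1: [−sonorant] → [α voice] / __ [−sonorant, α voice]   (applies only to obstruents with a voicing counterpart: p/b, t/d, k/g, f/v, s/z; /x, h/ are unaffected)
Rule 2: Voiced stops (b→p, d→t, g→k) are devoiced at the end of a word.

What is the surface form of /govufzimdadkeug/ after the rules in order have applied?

govuvzimdatkeuk

Rule 1 (regressive voicing assimilation): /f/ precedes the voiced obstruent /z/, so it voices to [v] by assimilation. /d/ precedes the voiceless obstruent /k/, so it devoices to [t] by assimilation. /govufzimdadkeug/ → govuvzimdatkeug.
Rule 2 (final devoicing): /g/ is a voiced stop in word-final position, so it devoices to [k]. /govuvzimdatkeug/ → govuvzimdatkeuk.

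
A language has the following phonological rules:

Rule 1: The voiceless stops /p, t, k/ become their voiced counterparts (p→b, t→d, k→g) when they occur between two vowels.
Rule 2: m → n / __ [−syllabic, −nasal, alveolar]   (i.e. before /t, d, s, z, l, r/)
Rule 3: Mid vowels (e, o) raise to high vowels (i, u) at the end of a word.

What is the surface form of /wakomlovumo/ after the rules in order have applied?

Rule 1 (intervocalic voicing): /k/ is a voiceless stop between vowels /a/ and /o/, so it voices to [g]. /wakomlovumo/ → wagomlovumo.
Rule 2 (nasal place assimilation): /m/ precedes the alveolar consonant /l/, so it assimilates in place to [n]. /wagomlovumo/ → wagonlovumo.
Rule 3 (final vowel raising): /o/ is a mid vowel in word-final position, so it raises to [u]. /wagonlovumo/ → wagonlovumu.

wagonlovumu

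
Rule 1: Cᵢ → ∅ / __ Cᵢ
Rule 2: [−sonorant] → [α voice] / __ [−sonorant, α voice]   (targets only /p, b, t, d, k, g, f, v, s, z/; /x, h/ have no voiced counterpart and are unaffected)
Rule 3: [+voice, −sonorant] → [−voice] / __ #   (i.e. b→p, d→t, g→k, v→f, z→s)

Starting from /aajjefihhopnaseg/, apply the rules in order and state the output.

Rule 1 (degemination): /jj/ is a geminate; the first /j/ deletes. /hh/ is a geminate; the first /h/ deletes. /aajjefihhopnaseg/ → aajefihopnaseg.
Rule 2 (regressive voicing assimilation): no segment meets the environment; /aajefihopnaseg/ is unchanged.
Rule 3 (final devoicing): /g/ is a voiced obstruent in word-final position, so it devoices to [k]. /aajefihopnaseg/ → aajefihopnasek.

aajefihopnasek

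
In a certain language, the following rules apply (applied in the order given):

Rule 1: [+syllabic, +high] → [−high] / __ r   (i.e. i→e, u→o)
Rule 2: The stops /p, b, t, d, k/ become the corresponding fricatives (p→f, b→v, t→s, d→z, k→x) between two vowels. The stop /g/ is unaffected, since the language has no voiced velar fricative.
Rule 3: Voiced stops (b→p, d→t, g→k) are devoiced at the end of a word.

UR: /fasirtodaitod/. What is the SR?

fasertozaisot

Rule 1 (pre-rhotic lowering): /i/ is a high vowel immediately before /r/, so it lowers to [e]. /fasirtodaitod/ → fasertodaitod.
Rule 2 (intervocalic spirantization): /d/ is a stop between vowels /o/ and /a/, so it spirantizes to the fricative [z]. /t/ is a stop between vowels /i/ and /o/, so it spirantizes to the fricative [s]. /fasertodaitod/ → fasertozaisod.
Rule 3 (final devoicing): /d/ is a voiced stop in word-final position, so it devoices to [t]. /fasertozaisod/ → fasertozaisot.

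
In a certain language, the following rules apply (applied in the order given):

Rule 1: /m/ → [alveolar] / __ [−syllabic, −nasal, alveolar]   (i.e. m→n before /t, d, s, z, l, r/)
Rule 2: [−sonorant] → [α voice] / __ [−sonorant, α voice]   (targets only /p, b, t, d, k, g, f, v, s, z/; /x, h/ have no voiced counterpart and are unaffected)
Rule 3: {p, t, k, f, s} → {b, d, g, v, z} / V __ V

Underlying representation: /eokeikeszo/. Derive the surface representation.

Rule 1 (nasal place assimilation): no segment meets the environment; /eokeikeszo/ is unchanged.
Rule 2 (regressive voicing assimilation): /s/ precedes the voiced obstruent /z/, so it voices to [z] by assimilation. /eokeikeszo/ → eokeikezzo.
Rule 3 (intervocalic voicing): /k/ is a voiceless obstruent between vowels /o/ and /e/, so it voices to [g]. /k/ is a voiceless obstruent between vowels /i/ and /e/, so it voices to [g]. /eokeikezzo/ → eogeigezzo.

eogeigezzo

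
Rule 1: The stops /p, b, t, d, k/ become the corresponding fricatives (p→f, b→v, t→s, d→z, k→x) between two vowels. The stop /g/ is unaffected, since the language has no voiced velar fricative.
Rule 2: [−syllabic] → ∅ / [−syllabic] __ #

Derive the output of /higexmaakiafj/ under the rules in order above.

Rule 1 (intervocalic spirantization): /k/ is a stop between vowels /a/ and /i/, so it spirantizes to the fricative [x]. /higexmaakiafj/ → higexmaaxiafj.
Rule 2 (final cluster simplification): /j/ is the second consonant of a word-final cluster /fj/, so it deletes. /higexmaaxiafj/ → higexmaaxiaf.

higexmaaxiaf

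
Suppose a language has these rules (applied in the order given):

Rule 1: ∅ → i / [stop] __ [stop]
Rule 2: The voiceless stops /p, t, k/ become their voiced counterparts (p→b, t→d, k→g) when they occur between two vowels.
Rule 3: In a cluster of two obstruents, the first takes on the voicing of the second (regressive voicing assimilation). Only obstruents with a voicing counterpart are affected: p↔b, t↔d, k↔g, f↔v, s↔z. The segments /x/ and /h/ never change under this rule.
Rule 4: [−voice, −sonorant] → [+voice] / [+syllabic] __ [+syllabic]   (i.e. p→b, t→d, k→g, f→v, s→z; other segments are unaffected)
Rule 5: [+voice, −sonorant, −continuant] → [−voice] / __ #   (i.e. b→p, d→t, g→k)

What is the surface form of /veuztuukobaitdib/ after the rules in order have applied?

veustuugobaididip

Rule 1 (stop-cluster i-epenthesis): /t/ and /d/ form a stop–stop cluster, so [i] is inserted between them. /veuztuukobaitdib/ → veuztuukobaitidib.
Rule 2 (intervocalic voicing): /k/ is a voiceless stop between vowels /u/ and /o/, so it voices to [g]. /t/ is a voiceless stop between vowels /i/ and /i/, so it voices to [d]. /veuztuukobaitidib/ → veuztuugobaididib.
Rule 3 (regressive voicing assimilation): /z/ precedes the voiceless obstruent /t/, so it devoices to [s] by assimilation. /veuztuugobaididib/ → veustuugobaididib.
Rule 4 (intervocalic voicing): no segment meets the environment; /veustuugobaididib/ is unchanged.
Rule 5 (final devoicing): /b/ is a voiced stop in word-final position, so it devoices to [p]. /veustuugobaididib/ → veustuugobaididip.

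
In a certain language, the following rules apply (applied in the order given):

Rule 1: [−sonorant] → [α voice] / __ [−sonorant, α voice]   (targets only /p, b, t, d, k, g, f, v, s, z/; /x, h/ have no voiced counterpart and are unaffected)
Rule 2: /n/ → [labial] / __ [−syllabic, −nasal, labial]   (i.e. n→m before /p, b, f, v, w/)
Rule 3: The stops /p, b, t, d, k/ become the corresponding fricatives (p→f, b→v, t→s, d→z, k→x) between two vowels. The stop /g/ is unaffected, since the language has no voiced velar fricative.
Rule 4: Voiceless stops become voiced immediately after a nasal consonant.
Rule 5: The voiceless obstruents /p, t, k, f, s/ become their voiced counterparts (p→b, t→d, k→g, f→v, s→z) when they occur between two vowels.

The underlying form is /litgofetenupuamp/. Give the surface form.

lidgovezenuvuamb

Rule 1 (regressive voicing assimilation): /t/ precedes the voiced obstruent /g/, so it voices to [d] by assimilation. /litgofetenupuamp/ → lidgofetenupuamp.
Rule 2 (nasal place assimilation): no segment meets the environment; /lidgofetenupuamp/ is unchanged.
Rule 3 (intervocalic spirantization): /t/ is a stop between vowels /e/ and /e/, so it spirantizes to the fricative [s]. /p/ is a stop between vowels /u/ and /u/, so it spirantizes to the fricative [f]. /lidgofetenupuamp/ → lidgofesenufuamp.
Rule 4 (post-nasal voicing): /p/ is a voiceless stop immediately after the nasal /m/, so it voices to [b]. /lidgofesenufuamp/ → lidgofesenufuamb.
Rule 5 (intervocalic voicing): /f/ is a voiceless obstruent between vowels /o/ and /e/, so it voices to [v]. /s/ is a voiceless obstruent between vowels /e/ and /e/, so it voices to [z]. /f/ is a voiceless obstruent between vowels /u/ and /u/, so it voices to [v]. /lidgofesenufuamb/ → lidgovezenuvuamb.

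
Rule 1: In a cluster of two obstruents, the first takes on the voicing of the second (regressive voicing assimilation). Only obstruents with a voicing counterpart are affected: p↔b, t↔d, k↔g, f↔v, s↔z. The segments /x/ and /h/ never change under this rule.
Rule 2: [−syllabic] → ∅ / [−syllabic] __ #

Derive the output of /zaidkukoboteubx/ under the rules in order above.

zaitkukoboteup

Rule 1 (regressive voicing assimilation): /d/ precedes the voiceless obstruent /k/, so it devoices to [t] by assimilation. /b/ precedes the voiceless obstruent /x/, so it devoices to [p] by assimilation. /zaidkukoboteubx/ → zaitkukoboteupx.
Rule 2 (final cluster simplification): /x/ is the second consonant of a word-final cluster /px/, so it deletes. /zaitkukoboteupx/ → zaitkukoboteup.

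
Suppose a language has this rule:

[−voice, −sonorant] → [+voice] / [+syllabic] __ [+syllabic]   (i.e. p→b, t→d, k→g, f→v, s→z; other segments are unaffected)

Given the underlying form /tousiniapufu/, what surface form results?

/s/ is a voiceless obstruent between vowels /u/ and /i/, so it voices to [z].
/p/ is a voiceless obstruent between vowels /a/ and /u/, so it voices to [b].
/f/ is a voiceless obstruent between vowels /u/ and /u/, so it voices to [v].
The other instance of /t/ does not occur in the required environment and remains unchanged.
Surface form: [touziniabuvu].

touziniabuvu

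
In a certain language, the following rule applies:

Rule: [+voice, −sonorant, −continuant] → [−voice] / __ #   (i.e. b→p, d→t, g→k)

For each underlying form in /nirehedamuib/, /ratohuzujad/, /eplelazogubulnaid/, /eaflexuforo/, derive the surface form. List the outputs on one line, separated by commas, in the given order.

/nirehedamuib/: /b/ is a voiced stop in word-final position, so it devoices to [p]. → [nirehedamuip].
/ratohuzujad/: /d/ is a voiced stop in word-final position, so it devoices to [t]. → [ratohuzujat].
/eplelazogubulnaid/: /d/ is a voiced stop in word-final position, so it devoices to [t]. → [eplelazogubulnait].
/eaflexuforo/: the rule's environment is not met; surfaces unchanged as [eaflexuforo].

nirehedamuip, ratohuzujat, eplelazogubulnait, eaflexuforo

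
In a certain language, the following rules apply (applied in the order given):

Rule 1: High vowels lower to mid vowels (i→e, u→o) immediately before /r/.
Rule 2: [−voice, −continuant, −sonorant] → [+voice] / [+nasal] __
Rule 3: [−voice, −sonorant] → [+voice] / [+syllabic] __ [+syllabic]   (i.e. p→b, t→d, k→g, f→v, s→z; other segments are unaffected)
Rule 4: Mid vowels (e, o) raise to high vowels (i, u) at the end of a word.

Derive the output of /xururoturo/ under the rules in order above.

Rule 1 (pre-rhotic lowering): /u/ is a high vowel immediately before /r/, so it lowers to [o]. /u/ is a high vowel immediately before /r/, so it lowers to [o]. /u/ is a high vowel immediately before /r/, so it lowers to [o]. /xururoturo/ → xororotoro.
Rule 2 (post-nasal voicing): no segment meets the environment; /xororotoro/ is unchanged.
Rule 3 (intervocalic voicing): /t/ is a voiceless obstruent between vowels /o/ and /o/, so it voices to [d]. /xororotoro/ → xororodoro.
Rule 4 (final vowel raising): /o/ is a mid vowel in word-final position, so it raises to [u]. /xororodoro/ → xororodoru.

xororodoru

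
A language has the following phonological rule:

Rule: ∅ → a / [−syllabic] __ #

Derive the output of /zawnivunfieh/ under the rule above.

zawnivunfieha

the form ends in the consonant /h/, so [a] is inserted word-finally.
Surface form: [zawnivunfieha].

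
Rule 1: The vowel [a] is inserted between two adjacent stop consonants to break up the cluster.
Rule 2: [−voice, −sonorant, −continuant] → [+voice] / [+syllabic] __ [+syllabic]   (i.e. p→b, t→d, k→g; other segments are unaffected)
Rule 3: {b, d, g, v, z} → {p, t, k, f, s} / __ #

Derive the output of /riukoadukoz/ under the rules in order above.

Rule 1 (stop-cluster a-epenthesis): no segment meets the environment; /riukoadukoz/ is unchanged.
Rule 2 (intervocalic voicing): /k/ is a voiceless stop between vowels /u/ and /o/, so it voices to [g]. /k/ is a voiceless stop between vowels /u/ and /o/, so it voices to [g]. /riukoadukoz/ → riugoadugoz.
Rule 3 (final devoicing): /z/ is a voiced obstruent in word-final position, so it devoices to [s]. /riugoadugoz/ → riugoadugos.

riugoadugos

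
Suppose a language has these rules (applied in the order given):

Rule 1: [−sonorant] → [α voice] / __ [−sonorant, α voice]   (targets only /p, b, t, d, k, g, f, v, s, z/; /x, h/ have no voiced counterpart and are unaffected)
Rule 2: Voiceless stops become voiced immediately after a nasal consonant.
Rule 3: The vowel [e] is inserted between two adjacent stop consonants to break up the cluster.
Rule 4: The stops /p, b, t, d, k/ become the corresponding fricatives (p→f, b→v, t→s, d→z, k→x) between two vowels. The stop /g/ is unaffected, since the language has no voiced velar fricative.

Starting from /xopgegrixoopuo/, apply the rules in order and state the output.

Rule 1 (regressive voicing assimilation): /p/ precedes the voiced obstruent /g/, so it voices to [b] by assimilation. /xopgegrixoopuo/ → xobgegrixoopuo.
Rule 2 (post-nasal voicing): no segment meets the environment; /xobgegrixoopuo/ is unchanged.
Rule 3 (stop-cluster e-epenthesis): /b/ and /g/ form a stop–stop cluster, so [e] is inserted between them. /xobgegrixoopuo/ → xobegegrixoopuo.
Rule 4 (intervocalic spirantization): /b/ is a stop between vowels /o/ and /e/, so it spirantizes to the fricative [v]. /p/ is a stop between vowels /o/ and /u/, so it spirantizes to the fricative [f]. /xobegegrixoopuo/ → xovegegrixoofuo.

xovegegrixoofuo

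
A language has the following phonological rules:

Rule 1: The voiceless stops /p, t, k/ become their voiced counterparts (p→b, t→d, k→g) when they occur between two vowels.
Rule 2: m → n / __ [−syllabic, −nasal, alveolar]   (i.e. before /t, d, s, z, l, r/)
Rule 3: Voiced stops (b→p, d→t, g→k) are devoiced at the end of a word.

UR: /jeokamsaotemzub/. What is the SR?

Rule 1 (intervocalic voicing): /k/ is a voiceless stop between vowels /o/ and /a/, so it voices to [g]. /t/ is a voiceless stop between vowels /o/ and /e/, so it voices to [d]. /jeokamsaotemzub/ → jeogamsaodemzub.
Rule 2 (nasal place assimilation): /m/ precedes the alveolar consonant /s/, so it assimilates in place to [n]. /m/ precedes the alveolar consonant /z/, so it assimilates in place to [n]. /jeogamsaodemzub/ → jeogansaodenzub.
Rule 3 (final devoicing): /b/ is a voiced stop in word-final position, so it devoices to [p]. /jeogansaodenzub/ → jeogansaodenzup.

jeogansaodenzup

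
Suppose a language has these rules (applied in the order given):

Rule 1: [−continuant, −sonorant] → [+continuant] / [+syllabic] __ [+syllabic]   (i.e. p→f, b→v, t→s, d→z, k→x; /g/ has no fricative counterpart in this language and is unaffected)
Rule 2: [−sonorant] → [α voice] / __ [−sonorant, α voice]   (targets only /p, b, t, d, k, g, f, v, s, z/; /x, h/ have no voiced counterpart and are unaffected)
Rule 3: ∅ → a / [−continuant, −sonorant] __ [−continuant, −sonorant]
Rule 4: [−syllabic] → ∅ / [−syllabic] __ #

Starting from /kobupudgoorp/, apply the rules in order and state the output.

Rule 1 (intervocalic spirantization): /b/ is a stop between vowels /o/ and /u/, so it spirantizes to the fricative [v]. /p/ is a stop between vowels /u/ and /u/, so it spirantizes to the fricative [f]. /kobupudgoorp/ → kovufudgoorp.
Rule 2 (regressive voicing assimilation): no segment meets the environment; /kovufudgoorp/ is unchanged.
Rule 3 (stop-cluster a-epenthesis): /d/ and /g/ form a stop–stop cluster, so [a] is inserted between them. /kovufudgoorp/ → kovufudagoorp.
Rule 4 (final cluster simplification): /p/ is the second consonant of a word-final cluster /rp/, so it deletes. /kovufudagoorp/ → kovufudagoor.

kovufudagoor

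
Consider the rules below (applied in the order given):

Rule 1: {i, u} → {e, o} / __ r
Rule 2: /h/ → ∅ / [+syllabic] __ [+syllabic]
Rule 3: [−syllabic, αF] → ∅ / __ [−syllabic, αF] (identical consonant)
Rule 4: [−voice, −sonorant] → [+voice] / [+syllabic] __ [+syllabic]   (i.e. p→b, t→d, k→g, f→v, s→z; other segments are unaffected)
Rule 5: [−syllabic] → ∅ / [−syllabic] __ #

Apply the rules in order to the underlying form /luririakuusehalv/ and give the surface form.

Rule 1 (pre-rhotic lowering): /u/ is a high vowel immediately before /r/, so it lowers to [o]. /i/ is a high vowel immediately before /r/, so it lowers to [e]. /luririakuusehalv/ → loreriakuusehalv.
Rule 2 (intervocalic h-deletion): /h/ occurs between vowels /e/ and /a/, so it deletes. /loreriakuusehalv/ → loreriakuusealv.
Rule 3 (degemination): no segment meets the environment; /loreriakuusealv/ is unchanged.
Rule 4 (intervocalic voicing): /k/ is a voiceless obstruent between vowels /a/ and /u/, so it voices to [g]. /s/ is a voiceless obstruent between vowels /u/ and /e/, so it voices to [z]. /loreriakuusealv/ → loreriaguuzealv.
Rule 5 (final cluster simplification): /v/ is the second consonant of a word-final cluster /lv/, so it deletes. /loreriaguuzealv/ → loreriaguuzeal.

loreriaguuzeal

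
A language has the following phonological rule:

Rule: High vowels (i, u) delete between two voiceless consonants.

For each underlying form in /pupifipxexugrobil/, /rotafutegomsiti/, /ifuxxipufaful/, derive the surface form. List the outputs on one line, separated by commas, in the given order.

ppfpxexugrobil, rotaftegomsti, ifxxpfaful

/pupifipxexugrobil/: /u/ is a high vowel flanked by voiceless consonants /p/ and /p/, so it deletes. /i/ is a high vowel flanked by voiceless consonants /p/ and /f/, so it deletes. /i/ is a high vowel flanked by voiceless consonants /f/ and /p/, so it deletes. → [ppfpxexugrobil].
/rotafutegomsiti/: /u/ is a high vowel flanked by voiceless consonants /f/ and /t/, so it deletes. /i/ is a high vowel flanked by voiceless consonants /s/ and /t/, so it deletes. → [rotaftegomsti].
/ifuxxipufaful/: /u/ is a high vowel flanked by voiceless consonants /f/ and /x/, so it deletes. /i/ is a high vowel flanked by voiceless consonants /x/ and /p/, so it deletes. /u/ is a high vowel flanked by voiceless consonants /p/ and /f/, so it deletes. → [ifxxpfaful].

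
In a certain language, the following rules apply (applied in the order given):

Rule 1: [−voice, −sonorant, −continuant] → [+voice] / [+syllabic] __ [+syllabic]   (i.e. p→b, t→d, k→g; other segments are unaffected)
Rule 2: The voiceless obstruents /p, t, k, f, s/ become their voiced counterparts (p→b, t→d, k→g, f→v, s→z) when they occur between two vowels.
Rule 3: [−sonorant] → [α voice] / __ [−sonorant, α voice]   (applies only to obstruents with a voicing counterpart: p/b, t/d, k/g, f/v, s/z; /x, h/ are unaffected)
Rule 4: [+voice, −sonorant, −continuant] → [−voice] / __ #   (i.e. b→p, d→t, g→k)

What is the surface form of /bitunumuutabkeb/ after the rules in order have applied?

bidunumuudapkep

Rule 1 (intervocalic voicing): /t/ is a voiceless stop between vowels /i/ and /u/, so it voices to [d]. /t/ is a voiceless stop between vowels /u/ and /a/, so it voices to [d]. /bitunumuutabkeb/ → bidunumuudabkeb.
Rule 2 (intervocalic voicing): no segment meets the environment; /bidunumuudabkeb/ is unchanged.
Rule 3 (regressive voicing assimilation): /b/ precedes the voiceless obstruent /k/, so it devoices to [p] by assimilation. /bidunumuudabkeb/ → bidunumuudapkeb.
Rule 4 (final devoicing): /b/ is a voiced stop in word-final position, so it devoices to [p]. /bidunumuudapkeb/ → bidunumuudapkep.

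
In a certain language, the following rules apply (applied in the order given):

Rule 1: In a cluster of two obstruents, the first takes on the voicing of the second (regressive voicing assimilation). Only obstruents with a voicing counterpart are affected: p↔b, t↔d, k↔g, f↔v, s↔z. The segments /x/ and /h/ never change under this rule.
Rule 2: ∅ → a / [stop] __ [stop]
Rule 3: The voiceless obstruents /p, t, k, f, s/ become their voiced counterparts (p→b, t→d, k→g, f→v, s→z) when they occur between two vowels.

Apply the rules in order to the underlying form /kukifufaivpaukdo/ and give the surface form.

kugivuvaifpaugado

Rule 1 (regressive voicing assimilation): /v/ precedes the voiceless obstruent /p/, so it devoices to [f] by assimilation. /k/ precedes the voiced obstruent /d/, so it voices to [g] by assimilation. /kukifufaivpaukdo/ → kukifufaifpaugdo.
Rule 2 (stop-cluster a-epenthesis): /g/ and /d/ form a stop–stop cluster, so [a] is inserted between them. /kukifufaifpaugdo/ → kukifufaifpaugado.
Rule 3 (intervocalic voicing): /k/ is a voiceless obstruent between vowels /u/ and /i/, so it voices to [g]. /f/ is a voiceless obstruent between vowels /i/ and /u/, so it voices to [v]. /f/ is a voiceless obstruent between vowels /u/ and /a/, so it voices to [v]. /kukifufaifpaugado/ → kugivuvaifpaugado.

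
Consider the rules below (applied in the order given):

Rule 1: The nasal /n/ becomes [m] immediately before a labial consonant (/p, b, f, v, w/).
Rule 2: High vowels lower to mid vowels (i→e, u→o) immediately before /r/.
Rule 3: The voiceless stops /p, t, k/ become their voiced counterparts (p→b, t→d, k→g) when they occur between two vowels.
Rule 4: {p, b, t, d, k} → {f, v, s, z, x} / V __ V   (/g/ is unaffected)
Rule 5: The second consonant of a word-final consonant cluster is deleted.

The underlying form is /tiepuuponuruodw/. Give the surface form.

Rule 1 (nasal place assimilation): no segment meets the environment; /tiepuuponuruodw/ is unchanged.
Rule 2 (pre-rhotic lowering): /u/ is a high vowel immediately before /r/, so it lowers to [o]. /tiepuuponuruodw/ → tiepuuponoruodw.
Rule 3 (intervocalic voicing): /p/ is a voiceless stop between vowels /e/ and /u/, so it voices to [b]. /p/ is a voiceless stop between vowels /u/ and /o/, so it voices to [b]. /tiepuuponoruodw/ → tiebuubonoruodw.
Rule 4 (intervocalic spirantization): /b/ is a stop between vowels /e/ and /u/, so it spirantizes to the fricative [v]. /b/ is a stop between vowels /u/ and /o/, so it spirantizes to the fricative [v]. /tiebuubonoruodw/ → tievuuvonoruodw.
Rule 5 (final cluster simplification): /w/ is the second consonant of a word-final cluster /dw/, so it deletes. /tievuuvonoruodw/ → tievuuvonoruod.

tievuuvonoruod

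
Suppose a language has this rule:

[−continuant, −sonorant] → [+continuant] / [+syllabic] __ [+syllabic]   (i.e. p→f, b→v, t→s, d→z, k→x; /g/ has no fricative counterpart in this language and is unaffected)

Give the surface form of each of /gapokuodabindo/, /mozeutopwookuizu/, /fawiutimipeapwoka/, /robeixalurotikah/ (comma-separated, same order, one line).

gafoxuozavindo, mozeusopwooxuizu, fawiusimifeapwoxa, roveixalurosixah

/gapokuodabindo/: /p/ is a stop between vowels /a/ and /o/, so it spirantizes to the fricative [f]. /k/ is a stop between vowels /o/ and /u/, so it spirantizes to the fricative [x]. /d/ is a stop between vowels /o/ and /a/, so it spirantizes to the fricative [z]. /b/ is a stop between vowels /a/ and /i/, so it spirantizes to the fricative [v]. → [gafoxuozavindo].
/mozeutopwookuizu/: /t/ is a stop between vowels /u/ and /o/, so it spirantizes to the fricative [s]. /k/ is a stop between vowels /o/ and /u/, so it spirantizes to the fricative [x]. → [mozeusopwooxuizu].
/fawiutimipeapwoka/: /t/ is a stop between vowels /u/ and /i/, so it spirantizes to the fricative [s]. /p/ is a stop between vowels /i/ and /e/, so it spirantizes to the fricative [f]. /k/ is a stop between vowels /o/ and /a/, so it spirantizes to the fricative [x]. → [fawiusimifeapwoxa].
/robeixalurotikah/: /b/ is a stop between vowels /o/ and /e/, so it spirantizes to the fricative [v]. /t/ is a stop between vowels /o/ and /i/, so it spirantizes to the fricative [s]. /k/ is a stop between vowels /i/ and /a/, so it spirantizes to the fricative [x]. → [roveixalurosixah].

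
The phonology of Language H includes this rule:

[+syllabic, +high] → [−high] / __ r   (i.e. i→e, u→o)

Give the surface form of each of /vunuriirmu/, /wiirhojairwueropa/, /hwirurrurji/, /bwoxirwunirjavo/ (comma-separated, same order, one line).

vunoriermu, wierhojaerwueropa, hwerorrorji, bwoxerwunerjavo

/vunuriirmu/: /u/ is a high vowel immediately before /r/, so it lowers to [o]. /i/ is a high vowel immediately before /r/, so it lowers to [e]. → [vunoriermu].
/wiirhojairwueropa/: /i/ is a high vowel immediately before /r/, so it lowers to [e]. /i/ is a high vowel immediately before /r/, so it lowers to [e]. → [wierhojaerwueropa].
/hwirurrurji/: /i/ is a high vowel immediately before /r/, so it lowers to [e]. /u/ is a high vowel immediately before /r/, so it lowers to [o]. /u/ is a high vowel immediately before /r/, so it lowers to [o]. → [hwerorrorji].
/bwoxirwunirjavo/: /i/ is a high vowel immediately before /r/, so it lowers to [e]. /i/ is a high vowel immediately before /r/, so it lowers to [e]. → [bwoxerwunerjavo].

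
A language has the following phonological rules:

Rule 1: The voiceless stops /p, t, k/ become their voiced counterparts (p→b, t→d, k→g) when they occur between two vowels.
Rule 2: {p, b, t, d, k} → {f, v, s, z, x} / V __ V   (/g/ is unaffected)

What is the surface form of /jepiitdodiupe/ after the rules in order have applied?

Rule 1 (intervocalic voicing): /p/ is a voiceless stop between vowels /e/ and /i/, so it voices to [b]. /p/ is a voiceless stop between vowels /u/ and /e/, so it voices to [b]. /jepiitdodiupe/ → jebiitdodiube.
Rule 2 (intervocalic spirantization): /b/ is a stop between vowels /e/ and /i/, so it spirantizes to the fricative [v]. /d/ is a stop between vowels /o/ and /i/, so it spirantizes to the fricative [z]. /b/ is a stop between vowels /u/ and /e/, so it spirantizes to the fricative [v]. /jebiitdodiube/ → jeviitdoziuve.

jeviitdoziuve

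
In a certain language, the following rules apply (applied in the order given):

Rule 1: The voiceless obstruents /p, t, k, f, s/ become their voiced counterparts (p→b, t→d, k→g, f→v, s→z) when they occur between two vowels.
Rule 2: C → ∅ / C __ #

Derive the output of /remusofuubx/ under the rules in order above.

Rule 1 (intervocalic voicing): /s/ is a voiceless obstruent between vowels /u/ and /o/, so it voices to [z]. /f/ is a voiceless obstruent between vowels /o/ and /u/, so it voices to [v]. /remusofuubx/ → remuzovuubx.
Rule 2 (final cluster simplification): /x/ is the second consonant of a word-final cluster /bx/, so it deletes. /remuzovuubx/ → remuzovuub.

remuzovuub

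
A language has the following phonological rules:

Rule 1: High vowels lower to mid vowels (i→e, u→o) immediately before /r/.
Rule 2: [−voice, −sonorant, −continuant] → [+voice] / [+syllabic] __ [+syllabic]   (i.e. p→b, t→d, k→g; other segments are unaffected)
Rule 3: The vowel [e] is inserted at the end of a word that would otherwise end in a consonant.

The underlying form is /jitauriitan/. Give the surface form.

jidaoriidane

Rule 1 (pre-rhotic lowering): /u/ is a high vowel immediately before /r/, so it lowers to [o]. /jitauriitan/ → jitaoriitan.
Rule 2 (intervocalic voicing): /t/ is a voiceless stop between vowels /i/ and /a/, so it voices to [d]. /t/ is a voiceless stop between vowels /i/ and /a/, so it voices to [d]. /jitaoriitan/ → jidaoriidan.
Rule 3 (final e-epenthesis): the form ends in the consonant /n/, so [e] is inserted word-finally. /jidaoriidan/ → jidaoriidane.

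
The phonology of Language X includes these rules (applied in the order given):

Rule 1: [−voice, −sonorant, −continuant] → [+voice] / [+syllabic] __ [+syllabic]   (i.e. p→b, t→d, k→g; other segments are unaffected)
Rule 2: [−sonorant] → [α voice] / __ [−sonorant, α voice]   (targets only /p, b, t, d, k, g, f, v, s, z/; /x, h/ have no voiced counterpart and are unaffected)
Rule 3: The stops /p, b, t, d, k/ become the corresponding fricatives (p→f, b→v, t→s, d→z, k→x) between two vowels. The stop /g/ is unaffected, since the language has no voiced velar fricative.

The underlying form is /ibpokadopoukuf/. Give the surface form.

ippogazovouguf

Rule 1 (intervocalic voicing): /k/ is a voiceless stop between vowels /o/ and /a/, so it voices to [g]. /p/ is a voiceless stop between vowels /o/ and /o/, so it voices to [b]. /k/ is a voiceless stop between vowels /u/ and /u/, so it voices to [g]. /ibpokadopoukuf/ → ibpogadobouguf.
Rule 2 (regressive voicing assimilation): /b/ precedes the voiceless obstruent /p/, so it devoices to [p] by assimilation. /ibpogadobouguf/ → ippogadobouguf.
Rule 3 (intervocalic spirantization): /d/ is a stop between vowels /a/ and /o/, so it spirantizes to the fricative [z]. /b/ is a stop between vowels /o/ and /o/, so it spirantizes to the fricative [v]. /ippogadobouguf/ → ippogazovouguf.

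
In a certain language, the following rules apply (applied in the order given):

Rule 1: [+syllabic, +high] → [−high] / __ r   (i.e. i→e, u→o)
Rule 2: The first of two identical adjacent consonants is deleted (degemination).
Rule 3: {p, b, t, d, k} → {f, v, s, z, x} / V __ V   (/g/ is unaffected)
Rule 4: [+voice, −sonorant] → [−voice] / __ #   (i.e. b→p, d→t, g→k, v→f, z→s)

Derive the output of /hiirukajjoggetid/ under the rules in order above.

hieruxajogesit

Rule 1 (pre-rhotic lowering): /i/ is a high vowel immediately before /r/, so it lowers to [e]. /hiirukajjoggetid/ → hierukajjoggetid.
Rule 2 (degemination): /jj/ is a geminate; the first /j/ deletes. /gg/ is a geminate; the first /g/ deletes. /hierukajjoggetid/ → hierukajogetid.
Rule 3 (intervocalic spirantization): /k/ is a stop between vowels /u/ and /a/, so it spirantizes to the fricative [x]. /t/ is a stop between vowels /e/ and /i/, so it spirantizes to the fricative [s]. /hierukajogetid/ → hieruxajogesid.
Rule 4 (final devoicing): /d/ is a voiced obstruent in word-final position, so it devoices to [t]. /hieruxajogesid/ → hieruxajogesit.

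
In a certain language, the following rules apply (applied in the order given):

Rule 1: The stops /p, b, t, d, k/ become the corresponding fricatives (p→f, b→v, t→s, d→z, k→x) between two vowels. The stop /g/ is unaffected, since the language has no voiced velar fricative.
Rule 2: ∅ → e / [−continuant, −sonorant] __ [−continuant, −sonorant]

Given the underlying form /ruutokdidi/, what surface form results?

Rule 1 (intervocalic spirantization): /t/ is a stop between vowels /u/ and /o/, so it spirantizes to the fricative [s]. /d/ is a stop between vowels /i/ and /i/, so it spirantizes to the fricative [z]. /ruutokdidi/ → ruusokdizi.
Rule 2 (stop-cluster e-epenthesis): /k/ and /d/ form a stop–stop cluster, so [e] is inserted between them. /ruusokdizi/ → ruusokedizi.

ruusokedizi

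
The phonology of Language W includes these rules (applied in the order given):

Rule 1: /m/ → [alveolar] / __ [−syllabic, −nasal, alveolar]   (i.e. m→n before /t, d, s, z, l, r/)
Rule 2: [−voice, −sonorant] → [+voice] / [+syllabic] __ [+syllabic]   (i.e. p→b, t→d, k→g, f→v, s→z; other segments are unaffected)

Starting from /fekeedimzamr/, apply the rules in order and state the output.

Rule 1 (nasal place assimilation): /m/ precedes the alveolar consonant /z/, so it assimilates in place to [n]. /m/ precedes the alveolar consonant /r/, so it assimilates in place to [n]. /fekeedimzamr/ → fekeedinzanr.
Rule 2 (intervocalic voicing): /k/ is a voiceless obstruent between vowels /e/ and /e/, so it voices to [g]. /fekeedinzanr/ → fegeedinzanr.

fegeedinzanr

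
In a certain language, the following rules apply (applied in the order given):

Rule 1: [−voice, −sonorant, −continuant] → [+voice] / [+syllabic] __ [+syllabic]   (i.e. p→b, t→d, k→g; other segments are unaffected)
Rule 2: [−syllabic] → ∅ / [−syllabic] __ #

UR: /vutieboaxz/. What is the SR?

vudieboax

Rule 1 (intervocalic voicing): /t/ is a voiceless stop between vowels /u/ and /i/, so it voices to [d]. /vutieboaxz/ → vudieboaxz.
Rule 2 (final cluster simplification): /z/ is the second consonant of a word-final cluster /xz/, so it deletes. /vudieboaxz/ → vudieboax.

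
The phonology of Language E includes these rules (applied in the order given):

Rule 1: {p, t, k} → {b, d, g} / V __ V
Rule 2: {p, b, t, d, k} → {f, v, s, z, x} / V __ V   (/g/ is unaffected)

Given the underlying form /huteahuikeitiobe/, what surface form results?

huzeahuigeiziove

Rule 1 (intervocalic voicing): /t/ is a voiceless stop between vowels /u/ and /e/, so it voices to [d]. /k/ is a voiceless stop between vowels /i/ and /e/, so it voices to [g]. /t/ is a voiceless stop between vowels /i/ and /i/, so it voices to [d]. /huteahuikeitiobe/ → hudeahuigeidiobe.
Rule 2 (intervocalic spirantization): /d/ is a stop between vowels /u/ and /e/, so it spirantizes to the fricative [z]. /d/ is a stop between vowels /i/ and /i/, so it spirantizes to the fricative [z]. /b/ is a stop between vowels /o/ and /e/, so it spirantizes to the fricative [v]. /hudeahuigeidiobe/ → huzeahuigeiziove.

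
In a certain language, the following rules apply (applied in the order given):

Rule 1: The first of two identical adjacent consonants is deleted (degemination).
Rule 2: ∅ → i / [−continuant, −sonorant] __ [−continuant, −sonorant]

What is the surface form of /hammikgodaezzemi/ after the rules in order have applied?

Rule 1 (degemination): /mm/ is a geminate; the first /m/ deletes. /zz/ is a geminate; the first /z/ deletes. /hammikgodaezzemi/ → hamikgodaezemi.
Rule 2 (stop-cluster i-epenthesis): /k/ and /g/ form a stop–stop cluster, so [i] is inserted between them. /hamikgodaezemi/ → hamikigodaezemi.

hamikigodaezemi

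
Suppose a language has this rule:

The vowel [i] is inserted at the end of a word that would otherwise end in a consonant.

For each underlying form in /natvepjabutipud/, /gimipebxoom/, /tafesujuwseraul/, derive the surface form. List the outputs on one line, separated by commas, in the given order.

natvepjabutipudi, gimipebxoomi, tafesujuwserauli

/natvepjabutipud/: the form ends in the consonant /d/, so [i] is inserted word-finally. → [natvepjabutipudi].
/gimipebxoom/: the form ends in the consonant /m/, so [i] is inserted word-finally. → [gimipebxoomi].
/tafesujuwseraul/: the form ends in the consonant /l/, so [i] is inserted word-finally. → [tafesujuwserauli].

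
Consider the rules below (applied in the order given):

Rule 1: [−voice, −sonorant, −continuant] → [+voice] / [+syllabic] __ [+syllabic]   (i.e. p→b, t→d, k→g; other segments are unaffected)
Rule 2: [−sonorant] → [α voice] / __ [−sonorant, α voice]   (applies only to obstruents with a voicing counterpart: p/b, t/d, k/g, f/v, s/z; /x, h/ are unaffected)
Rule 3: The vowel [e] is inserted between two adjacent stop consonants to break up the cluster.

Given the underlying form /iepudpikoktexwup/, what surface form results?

Rule 1 (intervocalic voicing): /p/ is a voiceless stop between vowels /e/ and /u/, so it voices to [b]. /k/ is a voiceless stop between vowels /i/ and /o/, so it voices to [g]. /iepudpikoktexwup/ → iebudpigoktexwup.
Rule 2 (regressive voicing assimilation): /d/ precedes the voiceless obstruent /p/, so it devoices to [t] by assimilation. /iebudpigoktexwup/ → iebutpigoktexwup.
Rule 3 (stop-cluster e-epenthesis): /t/ and /p/ form a stop–stop cluster, so [e] is inserted between them. /k/ and /t/ form a stop–stop cluster, so [e] is inserted between them. /iebutpigoktexwup/ → iebutepigoketexwup.

iebutepigoketexwup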